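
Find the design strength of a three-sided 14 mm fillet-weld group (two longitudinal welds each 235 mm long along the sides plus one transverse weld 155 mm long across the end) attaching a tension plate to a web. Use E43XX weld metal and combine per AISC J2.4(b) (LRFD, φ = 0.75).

E43XX → F_EXX = 430 MPa.
t_e = 0.707 × 14 = 9.898 mm.
R_nwl = 0.6 × 430 × 9.898 × 470 × 10⁻³ = 1200 kN (longitudinal, 2 welds).
R_nwt = 0.6 × 430 × 9.898 × 155 × 10⁻³ = 395.8 kN (transverse, base value).
(i) R_nwl + R_nwt = 1596 kN; (ii) 0.85 R_nwl + 1.5 R_nwt = 1614 kN.
R_n = max = 1614 kN [governs: (ii)]; φR_n = 1210 kN.

φR_n ≈ 1210 kN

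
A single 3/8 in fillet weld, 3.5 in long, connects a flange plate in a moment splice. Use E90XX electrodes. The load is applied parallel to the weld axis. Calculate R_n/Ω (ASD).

E90XX → F_EXX = 90 ksi.
Effective throat t_e = 0.707 × 0.375 = 0.2651 in.
Total length L = 3.5 in; A_we = 0.2651 × 3.5 = 0.9279 in².
F_nw = 0.6 F_EXX = 0.6 × 90 = 54 ksi.
R_n = 54 × 0.9279 = 50.11 kips; R_n/Ω = 50.11/2.0 = 25.05 kips.

R_n/Ω ≈ 25.1 kips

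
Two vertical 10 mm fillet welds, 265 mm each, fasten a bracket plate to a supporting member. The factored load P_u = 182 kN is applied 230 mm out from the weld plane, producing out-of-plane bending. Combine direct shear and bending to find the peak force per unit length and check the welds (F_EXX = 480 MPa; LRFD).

f_max ≈ 1820 N/mm; NOT adequate

L_w = 2 × 265 = 530 mm; section modulus (unit throat) S = 2 × L²/6 = 23410 mm².
Direct shear f_v = P/L_w = 182×10³/530 = 343.4 N/mm.
Moment M = P × e = 182×10³ × 230 = 41860000 N·mm; bending f_b = M/S = 1788 N/mm.
f_max = √(f_v² + f_b²) = √(343.4² + 1788²) = 1821 N/mm.
φr_n = 0.75 × 0.6 × 480 × (0.707 × 10) = 1527 N/mm → NOT adequate.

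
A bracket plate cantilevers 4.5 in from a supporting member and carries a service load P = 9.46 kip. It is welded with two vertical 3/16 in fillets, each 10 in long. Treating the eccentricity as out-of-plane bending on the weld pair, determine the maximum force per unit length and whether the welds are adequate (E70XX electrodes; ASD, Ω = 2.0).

f_max ≈ 1.36 kip/in; adequate

E70XX → F_EXX = 70 ksi.
L_w = 2 × 10 = 20 in; section modulus (unit throat) S = 2 × L²/6 = 33.33 in².
Direct shear f_v = P/L_w = 9.46/20 = 0.473 kip/in.
Moment M = P × e = 9.46 × 4.5 = 42.57 kip·in; bending f_b = M/S = 1.277 kip/in.
f_max = √(f_v² + f_b²) = √(0.473² + 1.277²) = 1.362 kip/in.
r_n/Ω = (1/2.0) × 0.6 × 70 × (0.707 × 0.1875) = 2.784 kip/in → adequate.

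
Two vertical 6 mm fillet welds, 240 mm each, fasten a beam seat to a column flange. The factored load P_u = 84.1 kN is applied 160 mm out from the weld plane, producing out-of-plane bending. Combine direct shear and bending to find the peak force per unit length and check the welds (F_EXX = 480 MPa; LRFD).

f_max ≈ 722 N/mm; adequate

L_w = 2 × 240 = 480 mm; section modulus (unit throat) S = 2 × L²/6 = 19200 mm².
Direct shear f_v = P/L_w = 84.1×10³/480 = 175.2 N/mm.
Moment M = P × e = 84.1×10³ × 160 = 13456000 N·mm; bending f_b = M/S = 700.8 N/mm.
f_max = √(f_v² + f_b²) = √(175.2² + 700.8²) = 722.4 N/mm.
φr_n = 0.75 × 0.6 × 480 × (0.707 × 6) = 916.3 N/mm → adequate.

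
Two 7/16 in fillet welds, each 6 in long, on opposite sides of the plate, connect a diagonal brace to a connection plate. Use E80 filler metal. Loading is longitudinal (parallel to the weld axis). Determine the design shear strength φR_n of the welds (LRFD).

φR_n ≈ 134 kip

E80XX → F_EXX = 80 ksi.
Effective throat t_e = 0.707 × 0.4375 = 0.3093 in.
Total length L = 12 in; A_we = 0.3093 × 12 = 3.712 in².
F_nw = 0.6 F_EXX = 0.6 × 80 = 48 ksi.
φR_n = 0.75 × 48 × 3.712 = 133.6 kip.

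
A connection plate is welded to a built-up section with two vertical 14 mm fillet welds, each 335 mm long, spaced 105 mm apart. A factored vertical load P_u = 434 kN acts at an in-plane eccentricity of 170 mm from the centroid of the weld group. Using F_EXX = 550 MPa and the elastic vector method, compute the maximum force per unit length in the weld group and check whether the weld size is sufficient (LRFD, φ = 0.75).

f_max ≈ 1890 N/mm; adequate

Total weld length L_w = 670 mm. Treat welds as unit-width lines.
Polar moment about centroid: J = 2[d³/12 + d(b/2)²] = 2[335³/12 + 335×52.5²] = 8113000 mm³.
Direct shear f_v = P/L_w = 434×10³ / 670 = 647.8 N/mm (vertical).
Torsion M = P·e = 434×10³ × 170 = 73780000 N·mm.
Critical point at (x, y) = (52.5, 167.5) from centroid. f_tx = M·y/J = 1523 N/mm; f_ty = M·x/J = 477.5 N/mm.
Resultant f_max = √[f_tx² + (f_v + f_ty)²] = √[1523² + (647.8 + 477.5)²] = 1894 N/mm.
Capacity per unit length: φr_n = 0.75 × 0.6 × 550 × (0.707 × 14) = 2450 N/mm.
1894 ≤ 2450 → adequate.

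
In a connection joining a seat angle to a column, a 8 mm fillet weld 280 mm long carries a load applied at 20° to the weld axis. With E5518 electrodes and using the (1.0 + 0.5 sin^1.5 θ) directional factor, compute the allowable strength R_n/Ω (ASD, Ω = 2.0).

E55XX → F_EXX = 550 MPa.
t_e = 0.707 × 8 = 5.656 mm; A_we = 5.656 × 280 = 1584 mm².
Directional factor: 1.0 + 0.5 sin^1.5(20°) = 1.1.
F_nw = 0.6 × 550 × 1.1 = 363 MPa.
R_n/Ω = (363 × 1584) / 2.0 × 10⁻³ = 287.4 kN.

R_n/Ω ≈ 287 kN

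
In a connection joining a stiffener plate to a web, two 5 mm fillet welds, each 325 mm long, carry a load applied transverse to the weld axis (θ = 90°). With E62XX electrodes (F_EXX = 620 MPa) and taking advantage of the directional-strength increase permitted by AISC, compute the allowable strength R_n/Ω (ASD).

R_n/Ω ≈ 641 kN

t_e = 0.707 × 5 = 3.535 mm; A_we = 3.535 × 650 = 2298 mm².
Directional factor: 1.0 + 0.5 sin^1.5(90°) = 1.5.
F_nw = 0.6 × 620 × 1.5 = 558 MPa.
R_n/Ω = (558 × 2298) / 2.0 × 10⁻³ = 641.1 kN.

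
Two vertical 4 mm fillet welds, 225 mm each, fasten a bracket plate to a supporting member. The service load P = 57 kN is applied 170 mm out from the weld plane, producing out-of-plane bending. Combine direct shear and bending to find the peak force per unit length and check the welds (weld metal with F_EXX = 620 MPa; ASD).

L_w = 2 × 225 = 450 mm; section modulus (unit throat) S = 2 × L²/6 = 16880 mm².
Direct shear f_v = P/L_w = 57×10³/450 = 126.7 N/mm.
Moment M = P × e = 57×10³ × 170 = 9690000 N·mm; bending f_b = M/S = 574.2 N/mm.
f_max = √(f_v² + f_b²) = √(126.7² + 574.2²) = 588 N/mm.
r_n/Ω = (1/2.0) × 0.6 × 620 × (0.707 × 4) = 526 N/mm → NOT adequate.

f_max ≈ 588 N/mm; NOT adequate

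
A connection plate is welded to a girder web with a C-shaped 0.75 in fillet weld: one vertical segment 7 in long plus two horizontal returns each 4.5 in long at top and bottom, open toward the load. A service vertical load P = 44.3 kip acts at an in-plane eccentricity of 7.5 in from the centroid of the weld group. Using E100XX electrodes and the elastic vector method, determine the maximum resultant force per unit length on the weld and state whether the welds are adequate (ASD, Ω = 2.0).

f_max ≈ 11.2 kip/in; adequate

E100XX → F_EXX = 100 ksi.
Total weld length L_w = 16 in. Treat welds as unit-width lines.
Centroid: x̄ = 2×4.5×2.25 / 16 = 1.266 in from the vertical weld.
Polar moment about centroid: J = I_x + I_y = [7³/12 + 2×4.5×3.5²] + [7×1.266² + 2(4.5³/12 + 4.5×0.9844²)] = 174 in³.
Direct shear f_v = P/L_w = 44.3 / 16 = 2.769 kip/in (vertical).
Torsion M = P·e = 44.3 × 7.5 = 332.25 kip·in.
Critical point at (x, y) = (3.234, 3.5) from centroid. f_tx = M·y/J = 6.685 kip/in; f_ty = M·x/J = 6.178 kip/in.
Resultant f_max = √[f_tx² + (f_v + f_ty)²] = √[6.685² + (2.769 + 6.178)²] = 11.17 kip/in.
Capacity per unit length: r_n/Ω = (1/2.0) × 0.6 × 100 × (0.707 × 0.75) = 15.91 kip/in.
11.17 ≤ 15.91 → adequate.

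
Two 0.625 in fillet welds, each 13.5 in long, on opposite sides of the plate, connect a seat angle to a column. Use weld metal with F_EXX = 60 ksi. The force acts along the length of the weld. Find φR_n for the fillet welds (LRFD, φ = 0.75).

φR_n ≈ 322 kips

Effective throat t_e = 0.707 × 0.625 = 0.4419 in.
Total length L = 27 in; A_we = 0.4419 × 27 = 11.93 in².
F_nw = 0.6 F_EXX = 0.6 × 60 = 36 ksi.
φR_n = 0.75 × 36 × 11.93 = 322.1 kips.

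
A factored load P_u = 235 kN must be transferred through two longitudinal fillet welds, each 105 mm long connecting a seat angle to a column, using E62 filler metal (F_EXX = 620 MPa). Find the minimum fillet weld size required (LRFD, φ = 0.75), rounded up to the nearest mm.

w = 6 mm

Total weld length L = 210 mm.
Required throat t_e = P_u / (φ × 0.6 F_EXX × L) = 235 / (0.75 × 0.6 × 620 × 210 × 10⁻³) = 4.011 mm.
Required leg w = t_e / 0.707 = 5.673 mm → use 6 mm.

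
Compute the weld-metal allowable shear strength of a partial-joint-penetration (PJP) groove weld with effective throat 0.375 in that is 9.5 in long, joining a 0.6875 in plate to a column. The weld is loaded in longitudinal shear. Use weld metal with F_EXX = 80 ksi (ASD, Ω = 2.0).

R_n/Ω ≈ 85.5 kips

Effective throat (given) t_e = 0.375 in.
A_we = 0.375 × 9.5 = 3.562 in².
F_nw = 0.6 F_EXX = 48 ksi.
R_n/Ω = (48 × 3.562) / 2.0 = 85.5 kips.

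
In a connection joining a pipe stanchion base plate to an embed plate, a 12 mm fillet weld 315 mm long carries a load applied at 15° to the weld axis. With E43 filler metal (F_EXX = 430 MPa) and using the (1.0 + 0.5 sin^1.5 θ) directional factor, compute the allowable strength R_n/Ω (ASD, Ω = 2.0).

t_e = 0.707 × 12 = 8.484 mm; A_we = 8.484 × 315 = 2672 mm².
Directional factor: 1.0 + 0.5 sin^1.5(15°) = 1.066.
F_nw = 0.6 × 430 × 1.066 = 275 MPa.
R_n/Ω = (275 × 2672) / 2.0 × 10⁻³ = 367.4 kN.

R_n/Ω ≈ 367 kN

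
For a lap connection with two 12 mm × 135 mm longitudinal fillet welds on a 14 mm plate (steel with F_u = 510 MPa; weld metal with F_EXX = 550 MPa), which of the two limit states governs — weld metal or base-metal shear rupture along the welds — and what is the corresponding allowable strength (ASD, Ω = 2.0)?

t_e = 0.707 × 12 = 8.484 mm; L = 270 mm.
Weld metal: R_n/Ω = (1/2.0) × 0.6 × 550 × 8.484 × 270 × 10⁻³ = 378 kN.
Base metal (shear rupture): R_n/Ω = (1/2.0) × 0.6 × 510 × 14 × 270 × 10⁻³ = 578.3 kN.
Governing: weld metal.

R_n/Ω ≈ 378 kN (weld metal governs)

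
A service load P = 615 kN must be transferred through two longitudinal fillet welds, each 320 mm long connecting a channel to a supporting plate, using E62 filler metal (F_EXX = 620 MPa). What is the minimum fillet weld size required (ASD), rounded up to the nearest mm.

w = 8 mm

Total weld length L = 640 mm.
Required throat t_e = P × Ω / (0.6 F_EXX × L) = 615 × 2.0 / (0.6 × 620 × 640 × 10⁻³) = 5.166 mm.
Required leg w = t_e / 0.707 = 7.307 mm → use 8 mm.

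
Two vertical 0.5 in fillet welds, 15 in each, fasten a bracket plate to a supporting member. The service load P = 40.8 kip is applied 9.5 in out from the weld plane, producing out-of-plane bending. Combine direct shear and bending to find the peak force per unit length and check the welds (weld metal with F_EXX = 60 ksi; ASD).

L_w = 2 × 15 = 30 in; section modulus (unit throat) S = 2 × L²/6 = 75 in².
Direct shear f_v = P/L_w = 40.8/30 = 1.36 kip/in.
Moment M = P × e = 40.8 × 9.5 = 387.6 kip·in; bending f_b = M/S = 5.168 kip/in.
f_max = √(f_v² + f_b²) = √(1.36² + 5.168²) = 5.344 kip/in.
r_n/Ω = (1/2.0) × 0.6 × 60 × (0.707 × 0.5) = 6.363 kip/in → adequate.

f_max ≈ 5.34 kip/in; adequate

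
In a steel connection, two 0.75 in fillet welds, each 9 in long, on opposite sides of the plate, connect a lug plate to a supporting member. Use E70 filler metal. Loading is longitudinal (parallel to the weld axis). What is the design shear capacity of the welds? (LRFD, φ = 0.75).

E70XX → F_EXX = 70 ksi.
Effective throat t_e = 0.707 × 0.75 = 0.5302 in.
Total length L = 18 in; A_we = 0.5302 × 18 = 9.544 in².
F_nw = 0.6 F_EXX = 0.6 × 70 = 42 ksi.
φR_n = 0.75 × 42 × 9.544 = 300.7 kip.

φR_n ≈ 301 kip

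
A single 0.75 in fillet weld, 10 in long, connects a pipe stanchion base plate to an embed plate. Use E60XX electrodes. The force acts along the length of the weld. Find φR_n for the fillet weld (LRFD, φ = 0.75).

E60XX → F_EXX = 60 ksi.
Effective throat t_e = 0.707 × 0.75 = 0.5302 in.
Total length L = 10 in; A_we = 0.5302 × 10 = 5.303 in².
F_nw = 0.6 F_EXX = 0.6 × 60 = 36 ksi.
φR_n = 0.75 × 36 × 5.303 = 143.2 kips.

φR_n ≈ 143 kips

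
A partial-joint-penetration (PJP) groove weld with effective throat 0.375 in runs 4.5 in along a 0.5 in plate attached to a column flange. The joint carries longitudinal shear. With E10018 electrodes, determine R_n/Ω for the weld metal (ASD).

R_n/Ω ≈ 50.6 kip

E100XX → F_EXX = 100 ksi.
Effective throat (given) t_e = 0.375 in.
A_we = 0.375 × 4.5 = 1.688 in².
F_nw = 0.6 F_EXX = 60 ksi.
R_n/Ω = (60 × 1.688) / 2.0 = 50.62 kip.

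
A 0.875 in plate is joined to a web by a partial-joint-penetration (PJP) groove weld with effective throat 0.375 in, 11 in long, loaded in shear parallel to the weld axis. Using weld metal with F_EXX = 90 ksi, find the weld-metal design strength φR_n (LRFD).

φR_n ≈ 167 kips

Effective throat (given) t_e = 0.375 in.
A_we = 0.375 × 11 = 4.125 in².
F_nw = 0.6 F_EXX = 54 ksi.
φR_n = 0.75 × 54 × 4.125 = 167.1 kips.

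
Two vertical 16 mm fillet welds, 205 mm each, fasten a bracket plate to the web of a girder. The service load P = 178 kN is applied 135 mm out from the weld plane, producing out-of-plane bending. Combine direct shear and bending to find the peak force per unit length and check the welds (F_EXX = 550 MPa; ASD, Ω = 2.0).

f_max ≈ 1770 N/mm; adequate

L_w = 2 × 205 = 410 mm; section modulus (unit throat) S = 2 × L²/6 = 14010 mm².
Direct shear f_v = P/L_w = 178×10³/410 = 434.1 N/mm.
Moment M = P × e = 178×10³ × 135 = 24030000 N·mm; bending f_b = M/S = 1715 N/mm.
f_max = √(f_v² + f_b²) = √(434.1² + 1715²) = 1769 N/mm.
r_n/Ω = (1/2.0) × 0.6 × 550 × (0.707 × 16) = 1866 N/mm → adequate.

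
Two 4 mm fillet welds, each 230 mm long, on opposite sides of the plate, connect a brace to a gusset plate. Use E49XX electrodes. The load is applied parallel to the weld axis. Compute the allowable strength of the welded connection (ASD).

E49XX → F_EXX = 490 MPa.
Effective throat t_e = 0.707 × 4 = 2.828 mm.
Total length L = 460 mm; A_we = 2.828 × 460 = 1301 mm².
F_nw = 0.6 F_EXX = 0.6 × 490 = 294 MPa.
R_n = 294 × 1301 × 10⁻³ = 382.5 kN; R_n/Ω = 382.5/2.0 = 191.2 kN.

R_n/Ω ≈ 191 kN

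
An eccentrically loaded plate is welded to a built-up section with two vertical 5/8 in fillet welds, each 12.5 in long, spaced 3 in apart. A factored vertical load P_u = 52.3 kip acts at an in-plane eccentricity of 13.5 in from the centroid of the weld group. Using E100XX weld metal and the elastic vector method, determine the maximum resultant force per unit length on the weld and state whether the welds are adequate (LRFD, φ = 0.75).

E100XX → F_EXX = 100 ksi.
Total weld length L_w = 25 in. Treat welds as unit-width lines.
Polar moment about centroid: J = 2[d³/12 + d(b/2)²] = 2[12.5³/12 + 12.5×1.5²] = 381.8 in³.
Direct shear f_v = P/L_w = 52.3 / 25 = 2.092 kip/in (vertical).
Torsion M = P·e = 52.3 × 13.5 = 706.05 kip·in.
Critical point at (x, y) = (1.5, 6.25) from centroid. f_tx = M·y/J = 11.56 kip/in; f_ty = M·x/J = 2.774 kip/in.
Resultant f_max = √[f_tx² + (f_v + f_ty)²] = √[11.56² + (2.092 + 2.774)²] = 12.54 kip/in.
Capacity per unit length: φr_n = 0.75 × 0.6 × 100 × (0.707 × 0.625) = 19.88 kip/in.
12.54 ≤ 19.88 → adequate.

f_max ≈ 12.5 kip/in; adequate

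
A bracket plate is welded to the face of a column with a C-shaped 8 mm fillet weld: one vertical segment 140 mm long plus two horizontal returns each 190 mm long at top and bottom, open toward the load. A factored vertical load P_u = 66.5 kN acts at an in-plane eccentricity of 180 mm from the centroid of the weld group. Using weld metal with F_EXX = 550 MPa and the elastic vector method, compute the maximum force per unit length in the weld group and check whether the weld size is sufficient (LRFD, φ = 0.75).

Total weld length L_w = 520 mm. Treat welds as unit-width lines.
Centroid: x̄ = 2×190×95 / 520 = 69.42 mm from the vertical weld.
Polar moment about centroid: J = I_x + I_y = [140³/12 + 2×190×70²] + [140×69.42² + 2(190³/12 + 190×25.58²)] = 4157000 mm³.
Direct shear f_v = P/L_w = 66.5×10³ / 520 = 127.9 N/mm (vertical).
Torsion M = P·e = 66.5×10³ × 180 = 11970000 N·mm.
Critical point at (x, y) = (120.6, 70) from centroid. f_tx = M·y/J = 201.6 N/mm; f_ty = M·x/J = 347.2 N/mm.
Resultant f_max = √[f_tx² + (f_v + f_ty)²] = √[201.6² + (127.9 + 347.2)²] = 516.1 N/mm.
Capacity per unit length: φr_n = 0.75 × 0.6 × 550 × (0.707 × 8) = 1400 N/mm.
516.1 ≤ 1400 → adequate.

f_max ≈ 516 N/mm; adequate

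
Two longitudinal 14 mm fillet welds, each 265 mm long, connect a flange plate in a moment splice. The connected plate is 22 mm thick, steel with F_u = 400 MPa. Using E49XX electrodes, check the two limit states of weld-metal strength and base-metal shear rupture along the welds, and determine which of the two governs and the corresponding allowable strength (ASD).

E49XX → F_EXX = 490 MPa.
t_e = 0.707 × 14 = 9.898 mm; L = 530 mm.
Weld metal: R_n/Ω = (1/2.0) × 0.6 × 490 × 9.898 × 530 × 10⁻³ = 771.2 kN.
Base metal (shear rupture): R_n/Ω = (1/2.0) × 0.6 × 400 × 22 × 530 × 10⁻³ = 1399 kN.
Governing: weld metal.

R_n/Ω ≈ 771 kN (weld metal governs)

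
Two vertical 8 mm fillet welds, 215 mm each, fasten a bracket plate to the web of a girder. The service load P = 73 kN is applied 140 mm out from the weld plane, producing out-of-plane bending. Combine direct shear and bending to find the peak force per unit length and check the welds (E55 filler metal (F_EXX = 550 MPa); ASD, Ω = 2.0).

f_max ≈ 685 N/mm; adequate

L_w = 2 × 215 = 430 mm; section modulus (unit throat) S = 2 × L²/6 = 15410 mm².
Direct shear f_v = P/L_w = 73×10³/430 = 169.8 N/mm.
Moment M = P × e = 73×10³ × 140 = 10220000 N·mm; bending f_b = M/S = 663.3 N/mm.
f_max = √(f_v² + f_b²) = √(169.8² + 663.3²) = 684.7 N/mm.
r_n/Ω = (1/2.0) × 0.6 × 550 × (0.707 × 8) = 933.2 N/mm → adequate.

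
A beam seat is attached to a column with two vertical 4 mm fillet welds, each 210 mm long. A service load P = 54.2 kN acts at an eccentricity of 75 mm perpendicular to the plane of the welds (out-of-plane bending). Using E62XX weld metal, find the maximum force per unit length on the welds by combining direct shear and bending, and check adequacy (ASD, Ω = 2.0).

f_max ≈ 305 N/mm; adequate

E62XX → F_EXX = 620 MPa.
L_w = 2 × 210 = 420 mm; section modulus (unit throat) S = 2 × L²/6 = 14700 mm².
Direct shear f_v = P/L_w = 54.2×10³/420 = 129 N/mm.
Moment M = P × e = 54.2×10³ × 75 = 4065000 N·mm; bending f_b = M/S = 276.5 N/mm.
f_max = √(f_v² + f_b²) = √(129² + 276.5²) = 305.2 N/mm.
r_n/Ω = (1/2.0) × 0.6 × 620 × (0.707 × 4) = 526 N/mm → adequate.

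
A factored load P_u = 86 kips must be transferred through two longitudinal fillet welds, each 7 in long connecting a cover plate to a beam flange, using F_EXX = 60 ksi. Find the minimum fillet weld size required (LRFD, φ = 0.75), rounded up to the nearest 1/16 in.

Total weld length L = 14 in.
Required throat t_e = P_u / (φ × 0.6 F_EXX × L) = 86 / (0.75 × 0.6 × 60 × 14) = 0.2275 in.
Required leg w = t_e / 0.707 = 0.3218 in → use 3/8 in.

w = 3/8 in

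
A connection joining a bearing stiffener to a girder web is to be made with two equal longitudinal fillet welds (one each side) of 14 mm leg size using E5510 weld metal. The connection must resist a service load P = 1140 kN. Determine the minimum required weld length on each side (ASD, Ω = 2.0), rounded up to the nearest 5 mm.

E55XX → F_EXX = 550 MPa.
Throat t_e = 0.707 × 14 = 9.898 mm.
r_n/Ω = (0.6 × 550 × 9.898) / 2.0 = 1633 N/mm = 1.633 kN/mm.
L_req = P / (r_n/Ω) = 1140 / 1.633 = 698 mm total.
Per side: 698 / 2 = 349 mm.
Round up → use L = 350 mm on each side.

L = 350 mm on each side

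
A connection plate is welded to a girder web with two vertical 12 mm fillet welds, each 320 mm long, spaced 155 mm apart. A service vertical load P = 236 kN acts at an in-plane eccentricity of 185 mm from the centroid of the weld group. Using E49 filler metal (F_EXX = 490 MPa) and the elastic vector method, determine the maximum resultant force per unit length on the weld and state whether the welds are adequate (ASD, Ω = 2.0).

f_max ≈ 1050 N/mm; adequate

Total weld length L_w = 640 mm. Treat welds as unit-width lines.
Polar moment about centroid: J = 2[d³/12 + d(b/2)²] = 2[320³/12 + 320×77.5²] = 9305000 mm³.
Direct shear f_v = P/L_w = 236×10³ / 640 = 368.8 N/mm (vertical).
Torsion M = P·e = 236×10³ × 185 = 43660000 N·mm.
Critical point at (x, y) = (77.5, 160) from centroid. f_tx = M·y/J = 750.7 N/mm; f_ty = M·x/J = 363.6 N/mm.
Resultant f_max = √[f_tx² + (f_v + f_ty)²] = √[750.7² + (368.8 + 363.6)²] = 1049 N/mm.
Capacity per unit length: r_n/Ω = (1/2.0) × 0.6 × 490 × (0.707 × 12) = 1247 N/mm.
1049 ≤ 1247 → adequate.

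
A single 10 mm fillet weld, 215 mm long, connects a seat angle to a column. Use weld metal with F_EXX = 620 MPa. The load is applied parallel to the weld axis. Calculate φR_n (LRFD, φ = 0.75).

Effective throat t_e = 0.707 × 10 = 7.07 mm.
Total length L = 215 mm; A_we = 7.07 × 215 = 1520 mm².
F_nw = 0.6 F_EXX = 0.6 × 620 = 372 MPa.
φR_n = 0.75 × 372 × 1520 × 10⁻³ = 424.1 kN.

φR_n ≈ 424 kN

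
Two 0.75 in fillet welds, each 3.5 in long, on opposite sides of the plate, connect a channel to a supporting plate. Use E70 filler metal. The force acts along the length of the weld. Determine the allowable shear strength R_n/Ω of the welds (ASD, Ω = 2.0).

R_n/Ω ≈ 77.9 kip

E70XX → F_EXX = 70 ksi.
Effective throat t_e = 0.707 × 0.75 = 0.5302 in.
Total length L = 7 in; A_we = 0.5302 × 7 = 3.712 in².
F_nw = 0.6 F_EXX = 0.6 × 70 = 42 ksi.
R_n = 42 × 3.712 = 155.9 kip; R_n/Ω = 155.9/2.0 = 77.95 kip.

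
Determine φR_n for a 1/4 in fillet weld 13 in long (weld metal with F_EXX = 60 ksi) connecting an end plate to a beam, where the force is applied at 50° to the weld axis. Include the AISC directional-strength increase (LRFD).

t_e = 0.707 × 0.25 = 0.1767 in; A_we = 0.1767 × 13 = 2.298 in².
Directional factor: 1.0 + 0.5 sin^1.5(50°) = 1.335.
F_nw = 0.6 × 60 × 1.335 = 48.07 ksi.
φR_n = 0.75 × 48.07 × 2.298 = 82.84 kip.

φR_n ≈ 82.8 kip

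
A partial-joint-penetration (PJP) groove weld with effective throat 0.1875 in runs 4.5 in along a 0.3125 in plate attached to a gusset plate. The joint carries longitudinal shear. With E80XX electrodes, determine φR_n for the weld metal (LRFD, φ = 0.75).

E80XX → F_EXX = 80 ksi.
Effective throat (given) t_e = 0.1875 in.
A_we = 0.1875 × 4.5 = 0.8438 in².
F_nw = 0.6 F_EXX = 48 ksi.
φR_n = 0.75 × 48 × 0.8438 = 30.38 kips.

φR_n ≈ 30.4 kips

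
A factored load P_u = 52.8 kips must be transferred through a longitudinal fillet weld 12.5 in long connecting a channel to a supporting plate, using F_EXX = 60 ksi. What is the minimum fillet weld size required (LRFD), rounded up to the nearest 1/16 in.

w = 1/4 in

Total weld length L = 12.5 in.
Required throat t_e = P_u / (φ × 0.6 F_EXX × L) = 52.8 / (0.75 × 0.6 × 60 × 12.5) = 0.1564 in.
Required leg w = t_e / 0.707 = 0.2213 in → use 1/4 in.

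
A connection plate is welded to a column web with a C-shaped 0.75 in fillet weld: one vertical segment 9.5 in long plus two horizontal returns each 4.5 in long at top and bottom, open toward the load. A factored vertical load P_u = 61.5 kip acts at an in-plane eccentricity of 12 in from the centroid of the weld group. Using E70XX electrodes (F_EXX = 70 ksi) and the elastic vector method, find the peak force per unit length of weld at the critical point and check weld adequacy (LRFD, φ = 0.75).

f_max ≈ 15.9 kip/in; adequate

Total weld length L_w = 18.5 in. Treat welds as unit-width lines.
Centroid: x̄ = 2×4.5×2.25 / 18.5 = 1.095 in from the vertical weld.
Polar moment about centroid: J = I_x + I_y = [9.5³/12 + 2×4.5×4.75²] + [9.5×1.095² + 2(4.5³/12 + 4.5×1.155²)] = 313.1 in³.
Direct shear f_v = P/L_w = 61.5 / 18.5 = 3.324 kip/in (vertical).
Torsion M = P·e = 61.5 × 12 = 738 kip·in.
Critical point at (x, y) = (3.405, 4.75) from centroid. f_tx = M·y/J = 11.2 kip/in; f_ty = M·x/J = 8.027 kip/in.
Resultant f_max = √[f_tx² + (f_v + f_ty)²] = √[11.2² + (3.324 + 8.027)²] = 15.94 kip/in.
Capacity per unit length: φr_n = 0.75 × 0.6 × 70 × (0.707 × 0.75) = 16.7 kip/in.
15.94 ≤ 16.7 → adequate.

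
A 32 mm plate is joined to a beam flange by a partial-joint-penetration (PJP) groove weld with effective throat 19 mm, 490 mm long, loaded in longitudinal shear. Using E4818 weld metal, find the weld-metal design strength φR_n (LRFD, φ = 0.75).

φR_n ≈ 2010 kN

E48XX → F_EXX = 480 MPa.
Effective throat (given) t_e = 19 mm.
A_we = 19 × 490 = 9310 mm².
F_nw = 0.6 F_EXX = 288 MPa.
φR_n = 0.75 × 288 × 9310 × 10⁻³ = 2011 kN.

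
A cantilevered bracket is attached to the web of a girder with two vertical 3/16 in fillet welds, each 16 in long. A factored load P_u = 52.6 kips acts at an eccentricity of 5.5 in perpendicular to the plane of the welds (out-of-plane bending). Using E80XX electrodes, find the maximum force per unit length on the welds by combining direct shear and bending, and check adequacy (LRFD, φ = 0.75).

E80XX → F_EXX = 80 ksi.
L_w = 2 × 16 = 32 in; section modulus (unit throat) S = 2 × L²/6 = 85.33 in².
Direct shear f_v = P/L_w = 52.6/32 = 1.644 kip/in.
Moment M = P × e = 52.6 × 5.5 = 289.3 kip·in; bending f_b = M/S = 3.39 kip/in.
f_max = √(f_v² + f_b²) = √(1.644² + 3.39²) = 3.768 kip/in.
φr_n = 0.75 × 0.6 × 80 × (0.707 × 0.1875) = 4.772 kip/in → adequate.

f_max ≈ 3.77 kip/in; adequate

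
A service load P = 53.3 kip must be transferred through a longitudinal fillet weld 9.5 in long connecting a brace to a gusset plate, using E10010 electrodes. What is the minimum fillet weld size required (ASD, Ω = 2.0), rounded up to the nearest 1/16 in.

E100XX → F_EXX = 100 ksi.
Total weld length L = 9.5 in.
Required throat t_e = P × Ω / (0.6 F_EXX × L) = 53.3 × 2.0 / (0.6 × 100 × 9.5) = 0.187 in.
Required leg w = t_e / 0.707 = 0.2645 in → use 5/16 in.

w = 5/16 in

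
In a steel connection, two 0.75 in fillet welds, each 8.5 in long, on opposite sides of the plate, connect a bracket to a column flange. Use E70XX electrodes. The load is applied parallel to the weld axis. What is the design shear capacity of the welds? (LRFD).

E70XX → F_EXX = 70 ksi.
Effective throat t_e = 0.707 × 0.75 = 0.5302 in.
Total length L = 17 in; A_we = 0.5302 × 17 = 9.014 in².
F_nw = 0.6 F_EXX = 0.6 × 70 = 42 ksi.
φR_n = 0.75 × 42 × 9.014 = 283.9 kip.

φR_n ≈ 284 kip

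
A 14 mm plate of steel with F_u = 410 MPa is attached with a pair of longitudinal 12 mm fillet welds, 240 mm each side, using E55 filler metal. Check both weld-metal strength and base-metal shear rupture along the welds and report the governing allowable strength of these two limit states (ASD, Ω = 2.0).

R_n/Ω ≈ 672 kN (weld metal governs)

E55XX → F_EXX = 550 MPa.
t_e = 0.707 × 12 = 8.484 mm; L = 480 mm.
Weld metal: R_n/Ω = (1/2.0) × 0.6 × 550 × 8.484 × 480 × 10⁻³ = 671.9 kN.
Base metal (shear rupture): R_n/Ω = (1/2.0) × 0.6 × 410 × 14 × 480 × 10⁻³ = 826.6 kN.
Governing: weld metal.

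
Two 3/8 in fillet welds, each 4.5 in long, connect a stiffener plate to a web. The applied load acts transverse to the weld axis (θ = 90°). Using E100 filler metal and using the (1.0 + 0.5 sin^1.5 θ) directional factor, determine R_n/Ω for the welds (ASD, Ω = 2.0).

E100XX → F_EXX = 100 ksi.
t_e = 0.707 × 0.375 = 0.2651 in; A_we = 0.2651 × 9 = 2.386 in².
Directional factor: 1.0 + 0.5 sin^1.5(90°) = 1.5.
F_nw = 0.6 × 100 × 1.5 = 90 ksi.
R_n/Ω = (90 × 2.386) / 2.0 = 107.4 kips.

R_n/Ω ≈ 107 kips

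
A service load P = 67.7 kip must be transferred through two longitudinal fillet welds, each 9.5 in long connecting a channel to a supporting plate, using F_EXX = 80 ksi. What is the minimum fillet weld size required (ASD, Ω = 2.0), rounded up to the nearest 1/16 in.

Total weld length L = 19 in.
Required throat t_e = P × Ω / (0.6 F_EXX × L) = 67.7 × 2.0 / (0.6 × 80 × 19) = 0.1485 in.
Required leg w = t_e / 0.707 = 0.21 in → use 1/4 in.

w = 1/4 in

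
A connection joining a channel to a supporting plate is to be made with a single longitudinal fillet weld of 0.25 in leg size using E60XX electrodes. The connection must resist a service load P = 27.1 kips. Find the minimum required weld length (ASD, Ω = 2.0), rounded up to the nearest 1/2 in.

E60XX → F_EXX = 60 ksi.
Throat t_e = 0.707 × 0.25 = 0.1767 in.
r_n/Ω = (0.6 × 60 × 0.1767) / 2.0 = 3.181 kip/in.
L_req = P / (r_n/Ω) = 27.1 / 3.181 = 8.518 in total.
Round up → use L = 9 in.

L = 9 in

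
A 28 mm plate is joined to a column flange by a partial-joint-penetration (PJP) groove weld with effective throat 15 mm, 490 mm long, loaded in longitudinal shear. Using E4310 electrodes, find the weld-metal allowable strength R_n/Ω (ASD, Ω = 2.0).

E43XX → F_EXX = 430 MPa.
Effective throat (given) t_e = 15 mm.
A_we = 15 × 490 = 7350 mm².
F_nw = 0.6 F_EXX = 258 MPa.
R_n/Ω = (258 × 7350) / 2.0 × 10⁻³ = 948.1 kN.

R_n/Ω ≈ 948 kN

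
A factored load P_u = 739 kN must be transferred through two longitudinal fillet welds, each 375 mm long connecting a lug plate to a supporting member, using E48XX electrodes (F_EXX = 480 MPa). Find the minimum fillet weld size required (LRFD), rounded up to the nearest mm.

Total weld length L = 750 mm.
Required throat t_e = P_u / (φ × 0.6 F_EXX × L) = 739 / (0.75 × 0.6 × 480 × 750 × 10⁻³) = 4.562 mm.
Required leg w = t_e / 0.707 = 6.452 mm → use 7 mm.

w = 7 mm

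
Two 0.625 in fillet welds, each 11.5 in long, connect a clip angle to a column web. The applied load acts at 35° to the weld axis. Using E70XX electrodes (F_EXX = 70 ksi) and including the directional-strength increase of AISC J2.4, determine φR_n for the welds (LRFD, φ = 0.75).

φR_n ≈ 390 kip

t_e = 0.707 × 0.625 = 0.4419 in; A_we = 0.4419 × 23 = 10.16 in².
Directional factor: 1.0 + 0.5 sin^1.5(35°) = 1.217.
F_nw = 0.6 × 70 × 1.217 = 51.12 ksi.
φR_n = 0.75 × 51.12 × 10.16 = 389.7 kip.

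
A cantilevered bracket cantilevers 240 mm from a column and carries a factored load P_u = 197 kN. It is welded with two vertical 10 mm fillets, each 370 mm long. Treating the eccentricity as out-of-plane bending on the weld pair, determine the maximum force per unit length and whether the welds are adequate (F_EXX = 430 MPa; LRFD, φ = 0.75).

f_max ≈ 1070 N/mm; adequate

L_w = 2 × 370 = 740 mm; section modulus (unit throat) S = 2 × L²/6 = 45630 mm².
Direct shear f_v = P/L_w = 197×10³/740 = 266.2 N/mm.
Moment M = P × e = 197×10³ × 240 = 47280000 N·mm; bending f_b = M/S = 1036 N/mm.
f_max = √(f_v² + f_b²) = √(266.2² + 1036²) = 1070 N/mm.
φr_n = 0.75 × 0.6 × 430 × (0.707 × 10) = 1368 N/mm → adequate.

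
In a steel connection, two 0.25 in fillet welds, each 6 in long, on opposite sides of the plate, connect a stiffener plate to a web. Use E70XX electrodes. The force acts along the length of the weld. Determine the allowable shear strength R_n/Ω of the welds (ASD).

R_n/Ω ≈ 44.5 kips

E70XX → F_EXX = 70 ksi.
Effective throat t_e = 0.707 × 0.25 = 0.1767 in.
Total length L = 12 in; A_we = 0.1767 × 12 = 2.121 in².
F_nw = 0.6 F_EXX = 0.6 × 70 = 42 ksi.
R_n = 42 × 2.121 = 89.08 kips; R_n/Ω = 89.08/2.0 = 44.54 kips.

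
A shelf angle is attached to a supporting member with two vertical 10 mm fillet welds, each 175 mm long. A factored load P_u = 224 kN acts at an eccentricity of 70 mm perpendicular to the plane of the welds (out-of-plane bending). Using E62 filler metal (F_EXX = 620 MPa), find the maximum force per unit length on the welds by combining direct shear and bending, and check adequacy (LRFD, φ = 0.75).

L_w = 2 × 175 = 350 mm; section modulus (unit throat) S = 2 × L²/6 = 10210 mm².
Direct shear f_v = P/L_w = 224×10³/350 = 640 N/mm.
Moment M = P × e = 224×10³ × 70 = 15680000 N·mm; bending f_b = M/S = 1536 N/mm.
f_max = √(f_v² + f_b²) = √(640² + 1536²) = 1664 N/mm.
φr_n = 0.75 × 0.6 × 620 × (0.707 × 10) = 1973 N/mm → adequate.

f_max ≈ 1660 N/mm; adequate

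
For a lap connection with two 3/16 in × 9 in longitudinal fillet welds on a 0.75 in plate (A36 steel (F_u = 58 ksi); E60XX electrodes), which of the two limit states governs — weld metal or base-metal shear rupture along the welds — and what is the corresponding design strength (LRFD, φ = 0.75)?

φR_n ≈ 64.4 kips (weld metal governs)

E60XX → F_EXX = 60 ksi.
t_e = 0.707 × 0.1875 = 0.1326 in; L = 18 in.
Weld metal: φR_n = 0.75 × 0.6 × 60 × 0.1326 × 18 = 64.43 kips.
Base metal (shear rupture): φR_n = 0.75 × 0.6 × 58 × 0.75 × 18 = 352.3 kips.
Governing: weld metal.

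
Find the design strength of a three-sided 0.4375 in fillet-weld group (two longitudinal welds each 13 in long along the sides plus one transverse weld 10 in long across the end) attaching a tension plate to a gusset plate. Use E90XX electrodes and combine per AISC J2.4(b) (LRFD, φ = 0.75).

E90XX → F_EXX = 90 ksi.
t_e = 0.707 × 0.4375 = 0.3093 in.
R_nwl = 0.6 × 90 × 0.3093 × 26 = 434.3 kip (longitudinal, 2 welds).
R_nwt = 0.6 × 90 × 0.3093 × 10 = 167 kip (transverse, base value).
(i) R_nwl + R_nwt = 601.3 kip; (ii) 0.85 R_nwl + 1.5 R_nwt = 619.7 kip.
R_n = max = 619.7 kip [governs: (ii)]; φR_n = 464.8 kip.

φR_n ≈ 465 kip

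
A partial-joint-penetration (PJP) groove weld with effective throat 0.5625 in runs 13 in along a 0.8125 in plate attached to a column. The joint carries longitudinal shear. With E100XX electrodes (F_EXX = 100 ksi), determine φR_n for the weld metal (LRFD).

Effective throat (given) t_e = 0.5625 in.
A_we = 0.5625 × 13 = 7.312 in².
F_nw = 0.6 F_EXX = 60 ksi.
φR_n = 0.75 × 60 × 7.312 = 329.1 kips.

φR_n ≈ 329 kips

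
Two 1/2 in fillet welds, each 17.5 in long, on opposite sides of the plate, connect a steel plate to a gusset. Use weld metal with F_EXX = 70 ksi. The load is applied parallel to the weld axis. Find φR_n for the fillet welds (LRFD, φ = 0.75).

φR_n ≈ 390 kips

Effective throat t_e = 0.707 × 0.5 = 0.3535 in.
Total length L = 35 in; A_we = 0.3535 × 35 = 12.37 in².
F_nw = 0.6 F_EXX = 0.6 × 70 = 42 ksi.
φR_n = 0.75 × 42 × 12.37 = 389.7 kips.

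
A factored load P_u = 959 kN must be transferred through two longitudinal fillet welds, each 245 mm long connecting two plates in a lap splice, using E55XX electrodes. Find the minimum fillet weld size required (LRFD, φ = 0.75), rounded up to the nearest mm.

E55XX → F_EXX = 550 MPa.
Total weld length L = 490 mm.
Required throat t_e = P_u / (φ × 0.6 F_EXX × L) = 959 / (0.75 × 0.6 × 550 × 490 × 10⁻³) = 7.908 mm.
Required leg w = t_e / 0.707 = 11.18 mm → use 12 mm.

w = 12 mm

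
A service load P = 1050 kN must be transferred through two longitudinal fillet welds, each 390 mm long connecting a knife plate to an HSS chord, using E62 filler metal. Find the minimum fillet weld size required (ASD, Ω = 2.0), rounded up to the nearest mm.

E62XX → F_EXX = 620 MPa.
Total weld length L = 780 mm.
Required throat t_e = P × Ω / (0.6 F_EXX × L) = 1050 × 2.0 / (0.6 × 620 × 780 × 10⁻³) = 7.237 mm.
Required leg w = t_e / 0.707 = 10.24 mm → use 11 mm.

w = 11 mm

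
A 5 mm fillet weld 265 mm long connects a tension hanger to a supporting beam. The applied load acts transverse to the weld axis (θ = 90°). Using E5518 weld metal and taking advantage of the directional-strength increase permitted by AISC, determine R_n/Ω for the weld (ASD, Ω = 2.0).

R_n/Ω ≈ 232 kN

E55XX → F_EXX = 550 MPa.
t_e = 0.707 × 5 = 3.535 mm; A_we = 3.535 × 265 = 936.8 mm².
Directional factor: 1.0 + 0.5 sin^1.5(90°) = 1.5.
F_nw = 0.6 × 550 × 1.5 = 495 MPa.
R_n/Ω = (495 × 936.8) / 2.0 × 10⁻³ = 231.9 kN.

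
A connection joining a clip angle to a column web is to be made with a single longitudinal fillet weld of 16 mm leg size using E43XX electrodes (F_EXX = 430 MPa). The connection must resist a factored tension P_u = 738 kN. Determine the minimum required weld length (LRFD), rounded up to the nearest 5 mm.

Throat t_e = 0.707 × 16 = 11.31 mm.
φr_n = 0.75 × 0.6 × 430 × 11.31 × 10⁻³ = 2.189 kN/mm.
L_req = P_u / φr_n = 738 / 2.189 = 337.2 mm total.
Round up → use L = 340 mm.

L = 340 mm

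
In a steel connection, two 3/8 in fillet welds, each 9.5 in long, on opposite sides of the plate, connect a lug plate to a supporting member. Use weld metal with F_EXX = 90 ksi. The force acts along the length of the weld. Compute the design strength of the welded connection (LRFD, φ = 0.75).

φR_n ≈ 204 kip

Effective throat t_e = 0.707 × 0.375 = 0.2651 in.
Total length L = 19 in; A_we = 0.2651 × 19 = 5.037 in².
F_nw = 0.6 F_EXX = 0.6 × 90 = 54 ksi.
φR_n = 0.75 × 54 × 5.037 = 204 kip.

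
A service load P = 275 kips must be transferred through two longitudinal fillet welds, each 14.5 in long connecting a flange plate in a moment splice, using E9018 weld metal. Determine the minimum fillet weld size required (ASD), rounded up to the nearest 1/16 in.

E90XX → F_EXX = 90 ksi.
Total weld length L = 29 in.
Required throat t_e = P × Ω / (0.6 F_EXX × L) = 275 × 2.0 / (0.6 × 90 × 29) = 0.3512 in.
Required leg w = t_e / 0.707 = 0.4968 in → use 1/2 in.

w = 1/2 in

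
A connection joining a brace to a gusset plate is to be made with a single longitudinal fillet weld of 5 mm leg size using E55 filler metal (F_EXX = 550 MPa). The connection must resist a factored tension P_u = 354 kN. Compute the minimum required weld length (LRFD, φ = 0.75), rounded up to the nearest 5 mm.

L = 405 mm

Throat t_e = 0.707 × 5 = 3.535 mm.
φr_n = 0.75 × 0.6 × 550 × 3.535 × 10⁻³ = 0.8749 kN/mm.
L_req = P_u / φr_n = 354 / 0.8749 = 404.6 mm total.
Round up → use L = 405 mm.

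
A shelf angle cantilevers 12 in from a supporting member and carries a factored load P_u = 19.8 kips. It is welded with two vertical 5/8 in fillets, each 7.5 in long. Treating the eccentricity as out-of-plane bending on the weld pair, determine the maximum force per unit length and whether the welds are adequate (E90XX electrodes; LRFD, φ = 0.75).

f_max ≈ 12.7 kip/in; adequate

E90XX → F_EXX = 90 ksi.
L_w = 2 × 7.5 = 15 in; section modulus (unit throat) S = 2 × L²/6 = 18.75 in².
Direct shear f_v = P/L_w = 19.8/15 = 1.32 kip/in.
Moment M = P × e = 19.8 × 12 = 237.6 kip·in; bending f_b = M/S = 12.67 kip/in.
f_max = √(f_v² + f_b²) = √(1.32² + 12.67²) = 12.74 kip/in.
φr_n = 0.75 × 0.6 × 90 × (0.707 × 0.625) = 17.9 kip/in → adequate.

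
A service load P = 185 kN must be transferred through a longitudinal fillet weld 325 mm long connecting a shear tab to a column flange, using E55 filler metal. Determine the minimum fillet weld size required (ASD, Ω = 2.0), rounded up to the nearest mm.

w = 5 mm

E55XX → F_EXX = 550 MPa.
Total weld length L = 325 mm.
Required throat t_e = P × Ω / (0.6 F_EXX × L) = 185 × 2.0 / (0.6 × 550 × 325 × 10⁻³) = 3.45 mm.
Required leg w = t_e / 0.707 = 4.88 mm → use 5 mm.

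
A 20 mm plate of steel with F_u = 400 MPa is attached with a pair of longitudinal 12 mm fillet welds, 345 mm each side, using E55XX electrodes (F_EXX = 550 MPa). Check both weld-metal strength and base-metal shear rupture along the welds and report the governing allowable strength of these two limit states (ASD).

t_e = 0.707 × 12 = 8.484 mm; L = 690 mm.
Weld metal: R_n/Ω = (1/2.0) × 0.6 × 550 × 8.484 × 690 × 10⁻³ = 965.9 kN.
Base metal (shear rupture): R_n/Ω = (1/2.0) × 0.6 × 400 × 20 × 690 × 10⁻³ = 1656 kN.
Governing: weld metal.

R_n/Ω ≈ 966 kN (weld metal governs)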